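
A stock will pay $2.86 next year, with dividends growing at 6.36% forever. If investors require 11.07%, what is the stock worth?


Formula: P = D1 / (r - g)
Spread: r - g = 0.1107 - 0.0636 = 0.0471
Substituting: P = $2.86 / 0.0471
P = $60.72

$60.72


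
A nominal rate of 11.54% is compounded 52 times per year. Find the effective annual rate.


Formula: EAR = (1 + r/m)^m - 1
Period rate: r/m = 0.1154 / 52 = 0.002219
Compounding: (1 + 0.002219)^52 = 1.122179
EAR = 1.122179 - 1 = 0.122179

0.122179


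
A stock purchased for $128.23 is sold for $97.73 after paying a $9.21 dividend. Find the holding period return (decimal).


Formula: HPR = (P1 - P0 + D) / P0
Gain: $97.73 - $128.23 + $9.21 = -$21.29
HPR = -$21.29 / $128.23 = -0.166

-0.166


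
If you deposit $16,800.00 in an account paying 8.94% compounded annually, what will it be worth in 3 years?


Formula: FV = P * (1 + r)^n
Substituting: FV = $16,800.00 * (1 + 0.0894)^3
Growth factor: (1.0894)^3 = 1.292892
FV = $16,800.00 * 1.292892 = $21,720.58

$21,720.58


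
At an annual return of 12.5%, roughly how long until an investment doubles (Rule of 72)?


Formula: Years ≈ 72 / r
Substituting: Years ≈ 72 / 12.5
Years ≈ 5.8

5.8 years


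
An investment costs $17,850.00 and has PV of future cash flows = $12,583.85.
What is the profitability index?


Formula: PI = PV(cash flows) / initial investment
Substituting: PI = $12,583.85 / $17,850.00
PI = 0.705

0.705


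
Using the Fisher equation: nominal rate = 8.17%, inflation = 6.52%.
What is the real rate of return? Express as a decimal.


Formula: (1 + r_real) = (1 + r_nom) / (1 + inflation)
Substituting: (1 + r_real) = 1.0817 / 1.0652
(1 + r_real) = 1.01549
r_real = 1.01549 - 1 = 0.01549

0.01549


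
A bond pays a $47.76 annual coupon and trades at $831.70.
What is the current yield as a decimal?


Formula: Current yield = annual coupon / price
Substituting: CY = $47.76 / $831.70
CY = 0.057425

0.057425


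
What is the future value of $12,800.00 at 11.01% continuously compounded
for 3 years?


Formula: FV = P * e^(r*t)
Exponent: r*t = 0.1101 * 3 = 0.3303
e^(0.3303) = 1.391385
FV = $12,800.00 * 1.391385 = $17,809.73

$17,809.73


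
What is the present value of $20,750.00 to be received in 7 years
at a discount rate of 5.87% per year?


Formula: PV = FV / (1 + r)^n
Substituting: PV = $20,750.00 / (1 + 0.0587)^7
Discount factor: (1.0587)^7 = 1.490769
PV = $20,750.00 / 1.490769 = $13,918.99

$13,918.99


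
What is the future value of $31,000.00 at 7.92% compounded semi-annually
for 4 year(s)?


Formula: FV = P * (1 + r/m)^(m*t)
Period rate: r/m = 0.0792 / 2 = 0.0396
Total periods: m*t = 2 * 4 = 8
Growth factor: (1 + 0.0396)^8 = 1.364364
FV = $31,000.00 * 1.364364 = $42,295.28

$42,295.28


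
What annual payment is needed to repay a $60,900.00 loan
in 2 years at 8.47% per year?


Formula: PMT = PV * r / (1 - (1+r)^(-n))
Denominator: 1 - (1 + 0.0847)^(-2) = 0.150075
Numerator: $60,900.00 * 0.0847 = 5158.23
PMT = 5158.23 / 0.150075 = $34,371.07

$34,371.07


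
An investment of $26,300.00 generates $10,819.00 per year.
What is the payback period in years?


Formula: Payback = investment / annual cash flow
Substituting: Payback = $26,300.00 / $10,819.00
Payback = 2.4309 years

2.4309 years


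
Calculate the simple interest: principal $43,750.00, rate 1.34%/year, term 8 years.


Formula: I = P * r * t
Substituting: I = $43,750.00 * 0.0134 * 8
Step: I = $43,750.00 * 0.1072
I = $4,690.00

$4,690.00


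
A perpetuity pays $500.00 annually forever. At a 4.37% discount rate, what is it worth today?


Formula: PV = C / r
Substituting: PV = $500.00 / 0.0437
PV = $11,441.65

$11,441.65


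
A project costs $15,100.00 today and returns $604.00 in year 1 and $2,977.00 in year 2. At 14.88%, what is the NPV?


Formula: NPV = C0 + C1/(1+r) + C2/(1+r)^2
Discount C1: $604.00 / (1 + 0.1488) = $525.77
Discount C2: $2,977.00 / (1 + 0.1488)^2 = $2,255.74
NPV = -$15,100.00 + $525.77 + $2,255.74 = -$12,318.49

-$12,318.49


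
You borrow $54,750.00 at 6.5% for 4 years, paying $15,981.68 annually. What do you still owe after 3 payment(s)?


Formula: Balance = PV*(1+r)^k - PMT*((1+r)^k - 1)/r
Growth: (1 + 0.065)^3 = 1.20795
Accumulated factor: ((1+r)^k - 1)/r = 3.199225
Balance = $54,750.00 * 1.20795 - $15,981.68 * 3.199225
Balance = $15,006.25

$15,006.25


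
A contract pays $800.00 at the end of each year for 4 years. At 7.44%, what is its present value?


Formula: PV = PMT * (1 - (1+r)^(-n)) / r
Discount factor: (1 + 0.0744)^(-4) = 0.750475
Bracket: 1 - 0.750475 = 0.249525
PV = $800.00 * 0.249525 / 0.0744 = $2,683.07

$2,683.07


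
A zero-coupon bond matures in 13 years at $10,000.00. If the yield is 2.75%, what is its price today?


Formula: Price = FV / (1 + r)^n
Substituting: Price = $10,000.00 / (1 + 0.0275)^13
Discount factor: (1.0275)^13 = 1.422865
Price = $10,000.00 / 1.422865 = $7,028.07

$7,028.07


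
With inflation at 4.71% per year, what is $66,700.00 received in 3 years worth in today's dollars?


Formula: Real value = nominal / (1 + inflation)^years
Price level: (1 + 0.0471)^3 = 1.14806
Real value = $66,700.00 / 1.14806 = $58,098.02

$58,098.02


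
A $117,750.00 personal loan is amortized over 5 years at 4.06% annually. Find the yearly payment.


Formula: PMT = PV * r / (1 - (1+r)^(-n))
Denominator: 1 - (1 + 0.0406)^(-5) = 0.18044
Numerator: $117,750.00 * 0.0406 = 4780.65
PMT = 4780.65 / 0.18044 = $26,494.44

$26,494.44


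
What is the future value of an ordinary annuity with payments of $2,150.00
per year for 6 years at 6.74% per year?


Formula: FV = PMT * ((1+r)^n - 1) / r
Growth factor: (1 + 0.0674)^6 = 1.478983
Numerator: 1.478983 - 1 = 0.478983
FV = $2,150.00 * 0.478983 / 0.0674 = $15,279.13

$15,279.13


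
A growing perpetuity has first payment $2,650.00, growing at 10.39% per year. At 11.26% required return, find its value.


Formula: PV = C / (r - g)
Spread: r - g = 0.1126 - 0.1039 = 0.0087
Substituting: PV = $2,650.00 / 0.0087
PV = $304,597.70

$304,597.70


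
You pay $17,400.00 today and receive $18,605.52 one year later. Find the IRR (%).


Formula: IRR = C1/C0 - 1
Substituting: IRR = $18,605.52 / $17,400.00 - 1
Ratio: 1.069283 - 1 = 0.069283
IRR = 6.9283%

6.9283%


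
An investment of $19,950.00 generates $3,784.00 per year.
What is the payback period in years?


Formula: Payback = investment / annual cash flow
Substituting: Payback = $19,950.00 / $3,784.00
Payback = 5.2722 years

5.2722 years


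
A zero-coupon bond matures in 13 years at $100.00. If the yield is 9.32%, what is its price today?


Formula: Price = FV / (1 + r)^n
Substituting: Price = $100.00 / (1 + 0.0932)^13
Discount factor: (1.0932)^13 = 3.184895
Price = $100.00 / 3.184895 = $31.40

$31.40


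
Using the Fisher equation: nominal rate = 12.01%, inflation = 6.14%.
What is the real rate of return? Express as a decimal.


Formula: (1 + r_real) = (1 + r_nom) / (1 + inflation)
Substituting: (1 + r_real) = 1.1201 / 1.0614
(1 + r_real) = 1.055304
r_real = 1.055304 - 1 = 0.055304

0.055304


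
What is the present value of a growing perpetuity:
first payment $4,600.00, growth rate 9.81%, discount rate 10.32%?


Formula: PV = C / (r - g)
Spread: r - g = 0.1032 - 0.0981 = 0.0051
Substituting: PV = $4,600.00 / 0.0051
PV = $901,960.78

$901,960.78


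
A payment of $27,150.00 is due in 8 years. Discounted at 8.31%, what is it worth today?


Formula: PV = FV / (1 + r)^n
Substituting: PV = $27,150.00 / (1 + 0.0831)^8
Discount factor: (1.0831)^8 = 1.893863
PV = $27,150.00 / 1.893863 = $14,335.78

$14,335.78


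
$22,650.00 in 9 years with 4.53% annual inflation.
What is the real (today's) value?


Formula: Real value = nominal / (1 + inflation)^years
Price level: (1 + 0.0453)^9 = 1.489939
Real value = $22,650.00 / 1.489939 = $15,201.96

$15,201.96


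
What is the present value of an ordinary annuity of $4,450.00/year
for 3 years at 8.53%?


Formula: PV = PMT * (1 - (1+r)^(-n)) / r
Discount factor: (1 + 0.0853)^(-3) = 0.782259
Bracket: 1 - 0.782259 = 0.217741
PV = $4,450.00 * 0.217741 / 0.0853 = $11,359.29

$11,359.29


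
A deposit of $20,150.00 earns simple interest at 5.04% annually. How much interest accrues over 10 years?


Formula: I = P * r * t
Substituting: I = $20,150.00 * 0.0504 * 10
Step: I = $20,150.00 * 0.504
I = $10,155.60

$10,155.60


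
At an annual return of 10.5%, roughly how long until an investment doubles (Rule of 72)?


Formula: Years ≈ 72 / r
Substituting: Years ≈ 72 / 10.5
Years ≈ 6.9

6.9 years


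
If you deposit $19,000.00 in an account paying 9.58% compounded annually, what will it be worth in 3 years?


Formula: FV = P * (1 + r)^n
Substituting: FV = $19,000.00 * (1 + 0.0958)^3
Growth factor: (1.0958)^3 = 1.315812
FV = $19,000.00 * 1.315812 = $25,000.43

$25,000.43


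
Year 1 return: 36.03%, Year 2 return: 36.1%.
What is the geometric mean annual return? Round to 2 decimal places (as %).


Formula: Geometric mean = ((1+r1)*(1+r2))^(1/2) - 1
Product: (1 + 0.3603) * (1 + 0.361) = 1.3603 * 1.361 = 1.851368
Square root: 1.851368^0.5 = 1.36065
Geometric mean = 1.36065 - 1 = 0.36065
As percentage: 36.06%

36.06%


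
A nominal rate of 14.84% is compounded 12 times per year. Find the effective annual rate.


Formula: EAR = (1 + r/m)^m - 1
Period rate: r/m = 0.1484 / 12 = 0.012367
Compounding: (1 + 0.012367)^12 = 1.158922
EAR = 1.158922 - 1 = 0.158922

0.158922


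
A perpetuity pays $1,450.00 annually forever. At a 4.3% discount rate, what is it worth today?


Formula: PV = C / r
Substituting: PV = $1,450.00 / 0.043
PV = $33,720.93

$33,720.93


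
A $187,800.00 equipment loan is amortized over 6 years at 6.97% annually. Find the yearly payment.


Formula: PMT = PV * r / (1 - (1+r)^(-n))
Denominator: 1 - (1 + 0.0697)^(-6) = 0.332536
Numerator: $187,800.00 * 0.0697 = 13089.66
PMT = 13089.66 / 0.332536 = $39,363.17

$39,363.17


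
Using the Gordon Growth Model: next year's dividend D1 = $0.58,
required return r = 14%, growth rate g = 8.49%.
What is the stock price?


Formula: P = D1 / (r - g)
Spread: r - g = 0.14 - 0.0849 = 0.0551
Substituting: P = $0.58 / 0.0551
P = $10.53

$10.53


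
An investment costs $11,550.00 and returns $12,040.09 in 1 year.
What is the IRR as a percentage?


Formula: IRR = C1/C0 - 1
Substituting: IRR = $12,040.09 / $11,550.00 - 1
Ratio: 1.042432 - 1 = 0.042432
IRR = 4.2432%

4.2432%


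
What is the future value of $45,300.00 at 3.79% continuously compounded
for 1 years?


Formula: FV = P * e^(r*t)
Exponent: r*t = 0.0379 * 1 = 0.0379
e^(0.0379) = 1.038627
FV = $45,300.00 * 1.038627 = $47,049.82

$47,049.82


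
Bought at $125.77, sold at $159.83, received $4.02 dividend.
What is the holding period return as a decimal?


Formula: HPR = (P1 - P0 + D) / P0
Gain: $159.83 - $125.77 + $4.02 = $38.08
HPR = $38.08 / $125.77 = 0.3028

0.3028


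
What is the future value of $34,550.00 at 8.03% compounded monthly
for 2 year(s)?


Formula: FV = P * (1 + r/m)^(m*t)
Period rate: r/m = 0.0803 / 12 = 0.006692
Total periods: m*t = 12 * 2 = 24
Growth factor: (1 + 0.006692)^24 = 1.173587
FV = $34,550.00 * 1.173587 = $40,547.44

$40,547.44


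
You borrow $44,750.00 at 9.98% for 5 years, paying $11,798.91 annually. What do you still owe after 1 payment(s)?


Formula: Balance = PV*(1+r)^k - PMT*((1+r)^k - 1)/r
Growth: (1 + 0.0998)^1 = 1.0998
Accumulated factor: ((1+r)^k - 1)/r = 1.0
Balance = $44,750.00 * 1.0998 - $11,798.91 * 1.0
Balance = $37,417.14

$37,417.14


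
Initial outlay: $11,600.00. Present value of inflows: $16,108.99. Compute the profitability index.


Formula: PI = PV(cash flows) / initial investment
Substituting: PI = $16,108.99 / $11,600.00
PI = 1.3887

1.3887


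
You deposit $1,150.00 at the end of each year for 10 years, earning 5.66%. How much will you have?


Formula: FV = PMT * ((1+r)^n - 1) / r
Growth factor: (1 + 0.0566)^10 = 1.734227
Numerator: 1.734227 - 1 = 0.734227
FV = $1,150.00 * 0.734227 / 0.0566 = $14,918.05

$14,918.05


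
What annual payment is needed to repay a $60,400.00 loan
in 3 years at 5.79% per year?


Formula: PMT = PV * r / (1 - (1+r)^(-n))
Denominator: 1 - (1 + 0.0579)^(-3) = 0.155371
Numerator: $60,400.00 * 0.0579 = 3497.16
PMT = 3497.16 / 0.155371 = $22,508.49

$22,508.49


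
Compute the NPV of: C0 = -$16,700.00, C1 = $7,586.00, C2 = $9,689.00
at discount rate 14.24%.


Formula: NPV = C0 + C1/(1+r) + C2/(1+r)^2
Discount C1: $7,586.00 / (1 + 0.1424) = $6,640.41
Discount C2: $9,689.00 / (1 + 0.1424)^2 = $7,424.08
NPV = -$16,700.00 + $6,640.41 + $7,424.08 = -$2,635.52

-$2,635.52


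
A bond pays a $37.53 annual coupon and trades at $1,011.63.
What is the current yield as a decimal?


Formula: Current yield = annual coupon / price
Substituting: CY = $37.53 / $1,011.63
CY = 0.037099

0.037099


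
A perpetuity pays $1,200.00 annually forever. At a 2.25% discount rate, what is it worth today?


Formula: PV = C / r
Substituting: PV = $1,200.00 / 0.0225
PV = $53,333.33

$53,333.33


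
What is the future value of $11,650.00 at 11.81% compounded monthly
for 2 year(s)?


Formula: FV = P * (1 + r/m)^(m*t)
Period rate: r/m = 0.1181 / 12 = 0.009842
Total periods: m*t = 12 * 2 = 24
Growth factor: (1 + 0.009842)^24 = 1.264966
FV = $11,650.00 * 1.264966 = $14,736.85

$14,736.85


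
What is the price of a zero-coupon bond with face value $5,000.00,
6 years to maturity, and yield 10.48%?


Formula: Price = FV / (1 + r)^n
Substituting: Price = $5,000.00 / (1 + 0.1048)^6
Discount factor: (1.1048)^6 = 1.818453
Price = $5,000.00 / 1.818453 = $2,749.59

$2,749.59


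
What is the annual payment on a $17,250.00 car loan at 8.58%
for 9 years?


Formula: PMT = PV * r / (1 - (1+r)^(-n))
Denominator: 1 - (1 + 0.0858)^(-9) = 0.523293
Numerator: $17,250.00 * 0.0858 = 1480.05
PMT = 1480.05 / 0.523293 = $2,828.34

$2,828.34


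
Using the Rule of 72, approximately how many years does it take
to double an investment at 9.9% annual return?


Formula: Years ≈ 72 / r
Substituting: Years ≈ 72 / 9.9
Years ≈ 7.3

7.3 years


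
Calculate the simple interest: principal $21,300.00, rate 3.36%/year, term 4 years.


Formula: I = P * r * t
Substituting: I = $21,300.00 * 0.0336 * 4
Step: I = $21,300.00 * 0.1344
I = $2,862.72

$2,862.72


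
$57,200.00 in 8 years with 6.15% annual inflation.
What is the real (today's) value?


Formula: Real value = nominal / (1 + inflation)^years
Price level: (1 + 0.0615)^8 = 1.611981
Real value = $57,200.00 / 1.611981 = $35,484.28

$35,484.28


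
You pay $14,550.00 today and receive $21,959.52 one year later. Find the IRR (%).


Formula: IRR = C1/C0 - 1
Substituting: IRR = $21,959.52 / $14,550.00 - 1
Ratio: 1.509245 - 1 = 0.509245
IRR = 50.9245%

50.9245%


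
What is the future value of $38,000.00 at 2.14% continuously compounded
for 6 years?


Formula: FV = P * e^(r*t)
Exponent: r*t = 0.0214 * 6 = 0.1284
e^(0.1284) = 1.137008
FV = $38,000.00 * 1.137008 = $43,206.29

$43,206.29


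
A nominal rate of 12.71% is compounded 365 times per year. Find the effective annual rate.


Formula: EAR = (1 + r/m)^m - 1
Period rate: r/m = 0.1271 / 365 = 0.000348
Compounding: (1 + 0.000348)^365 = 1.135505
EAR = 1.135505 - 1 = 0.135505

0.135505


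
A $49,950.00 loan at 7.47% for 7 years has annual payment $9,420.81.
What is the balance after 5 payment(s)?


Formula: Balance = PV*(1+r)^k - PMT*((1+r)^k - 1)/r
Growth: (1 + 0.0747)^5 = 1.433627
Accumulated factor: ((1+r)^k - 1)/r = 5.804916
Balance = $49,950.00 * 1.433627 - $9,420.81 * 5.804916
Balance = $16,922.67

$16,922.67


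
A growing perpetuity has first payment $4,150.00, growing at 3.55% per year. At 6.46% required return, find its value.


Formula: PV = C / (r - g)
Spread: r - g = 0.0646 - 0.0355 = 0.0291
Substituting: PV = $4,150.00 / 0.0291
PV = $142,611.68

$142,611.68


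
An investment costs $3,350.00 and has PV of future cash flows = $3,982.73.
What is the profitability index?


Formula: PI = PV(cash flows) / initial investment
Substituting: PI = $3,982.73 / $3,350.00
PI = 1.1889

1.1889


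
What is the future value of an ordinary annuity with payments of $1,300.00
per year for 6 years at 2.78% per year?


Formula: FV = PMT * ((1+r)^n - 1) / r
Growth factor: (1 + 0.0278)^6 = 1.178831
Numerator: 1.178831 - 1 = 0.178831
FV = $1,300.00 * 0.178831 / 0.0278 = $8,362.62

$8,362.62


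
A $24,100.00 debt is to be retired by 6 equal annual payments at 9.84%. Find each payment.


Formula: PMT = PV * r / (1 - (1+r)^(-n))
Denominator: 1 - (1 + 0.0984)^(-6) = 0.430575
Numerator: $24,100.00 * 0.0984 = 2371.44
PMT = 2371.44 / 0.430575 = $5,507.62

$5,507.62


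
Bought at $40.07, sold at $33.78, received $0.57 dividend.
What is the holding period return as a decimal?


Formula: HPR = (P1 - P0 + D) / P0
Gain: $33.78 - $40.07 + $0.57 = -$5.72
HPR = -$5.72 / $40.07 = -0.1428

-0.1428


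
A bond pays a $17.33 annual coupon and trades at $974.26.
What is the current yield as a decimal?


Formula: Current yield = annual coupon / price
Substituting: CY = $17.33 / $974.26
CY = 0.017788

0.017788


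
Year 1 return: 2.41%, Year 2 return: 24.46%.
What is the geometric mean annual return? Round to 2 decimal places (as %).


Formula: Geometric mean = ((1+r1)*(1+r2))^(1/2) - 1
Product: (1 + 0.0241) * (1 + 0.2446) = 1.0241 * 1.2446 = 1.274595
Square root: 1.274595^0.5 = 1.12898
Geometric mean = 1.12898 - 1 = 0.12898
As percentage: 12.90%

12.90%


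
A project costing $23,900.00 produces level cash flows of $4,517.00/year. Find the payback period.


Formula: Payback = investment / annual cash flow
Substituting: Payback = $23,900.00 / $4,517.00
Payback = 5.2911 years

5.2911 years


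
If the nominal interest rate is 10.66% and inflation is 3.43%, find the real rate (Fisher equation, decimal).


Formula: (1 + r_real) = (1 + r_nom) / (1 + inflation)
Substituting: (1 + r_real) = 1.1066 / 1.0343
(1 + r_real) = 1.069902
r_real = 1.069902 - 1 = 0.069902

0.069902


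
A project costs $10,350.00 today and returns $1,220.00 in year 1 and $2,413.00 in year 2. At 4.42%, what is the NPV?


Formula: NPV = C0 + C1/(1+r) + C2/(1+r)^2
Discount C1: $1,220.00 / (1 + 0.0442) = $1,168.36
Discount C2: $2,413.00 / (1 + 0.0442)^2 = $2,213.04
NPV = -$10,350.00 + $1,168.36 + $2,213.04 = -$6,968.60

-$6,968.60


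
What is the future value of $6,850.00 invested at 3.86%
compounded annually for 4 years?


Formula: FV = P * (1 + r)^n
Substituting: FV = $6,850.00 * (1 + 0.0386)^4
Growth factor: (1.0386)^4 = 1.163572
FV = $6,850.00 * 1.163572 = $7,970.47

$7,970.47


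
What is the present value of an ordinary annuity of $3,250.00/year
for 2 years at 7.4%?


Formula: PV = PMT * (1 - (1+r)^(-n)) / r
Discount factor: (1 + 0.074)^(-2) = 0.866945
Bracket: 1 - 0.866945 = 0.133055
PV = $3,250.00 * 0.133055 / 0.074 = $5,843.64

$5,843.64


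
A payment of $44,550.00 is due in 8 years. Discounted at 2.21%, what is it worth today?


Formula: PV = FV / (1 + r)^n
Substituting: PV = $44,550.00 / (1 + 0.0221)^8
Discount factor: (1.0221)^8 = 1.191097
PV = $44,550.00 / 1.191097 = $37,402.50

$37,402.50


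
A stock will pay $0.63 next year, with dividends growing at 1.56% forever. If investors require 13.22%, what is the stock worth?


Formula: P = D1 / (r - g)
Spread: r - g = 0.1322 - 0.0156 = 0.1166
Substituting: P = $0.63 / 0.1166
P = $5.40

$5.40


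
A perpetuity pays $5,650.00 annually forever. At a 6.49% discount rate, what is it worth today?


Formula: PV = C / r
Substituting: PV = $5,650.00 / 0.0649
PV = $87,057.01

$87,057.01


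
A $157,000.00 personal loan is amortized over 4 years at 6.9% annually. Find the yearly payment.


Formula: PMT = PV * r / (1 - (1+r)^(-n))
Denominator: 1 - (1 + 0.069)^(-4) = 0.234246
Numerator: $157,000.00 * 0.069 = 10833.0
PMT = 10833.0 / 0.234246 = $46,246.22

$46,246.22


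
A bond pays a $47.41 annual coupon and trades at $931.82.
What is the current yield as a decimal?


Formula: Current yield = annual coupon / price
Substituting: CY = $47.41 / $931.82
CY = 0.050879

0.050879


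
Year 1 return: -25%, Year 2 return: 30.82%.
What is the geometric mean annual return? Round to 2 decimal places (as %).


Formula: Geometric mean = ((1+r1)*(1+r2))^(1/2) - 1
Product: (1 + -0.25) * (1 + 0.3082) = 0.75 * 1.3082 = 0.98115
Square root: 0.98115^0.5 = 0.99053
Geometric mean = 0.99053 - 1 = -0.00947
As percentage: -0.95%

-0.95%


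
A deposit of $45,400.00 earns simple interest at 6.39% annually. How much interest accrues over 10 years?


Formula: I = P * r * t
Substituting: I = $45,400.00 * 0.0639 * 10
Step: I = $45,400.00 * 0.639
I = $29,010.60

$29,010.60


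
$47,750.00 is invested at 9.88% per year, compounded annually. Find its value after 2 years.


Formula: FV = P * (1 + r)^n
Substituting: FV = $47,750.00 * (1 + 0.0988)^2
Growth factor: (1.0988)^2 = 1.207361
FV = $47,750.00 * 1.207361 = $57,651.51

$57,651.51


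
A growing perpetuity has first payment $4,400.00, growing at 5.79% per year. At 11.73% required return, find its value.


Formula: PV = C / (r - g)
Spread: r - g = 0.1173 - 0.0579 = 0.0594
Substituting: PV = $4,400.00 / 0.0594
PV = $74,074.07

$74,074.07


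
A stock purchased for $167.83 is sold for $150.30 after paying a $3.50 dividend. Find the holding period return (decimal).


Formula: HPR = (P1 - P0 + D) / P0
Gain: $150.30 - $167.83 + $3.50 = -$14.03
HPR = -$14.03 / $167.83 = -0.0836

-0.0836


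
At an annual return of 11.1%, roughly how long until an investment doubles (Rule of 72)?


Formula: Years ≈ 72 / r
Substituting: Years ≈ 72 / 11.1
Years ≈ 6.5

6.5 years


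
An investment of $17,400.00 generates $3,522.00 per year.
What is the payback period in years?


Formula: Payback = investment / annual cash flow
Substituting: Payback = $17,400.00 / $3,522.00
Payback = 4.9404 years

4.9404 years


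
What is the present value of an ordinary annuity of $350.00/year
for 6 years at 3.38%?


Formula: PV = PMT * (1 - (1+r)^(-n)) / r
Discount factor: (1 + 0.0338)^(-6) = 0.819183
Bracket: 1 - 0.819183 = 0.180817
PV = $350.00 * 0.180817 / 0.0338 = $1,872.37

$1,872.37


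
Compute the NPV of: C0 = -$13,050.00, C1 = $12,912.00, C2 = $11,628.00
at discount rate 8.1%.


Formula: NPV = C0 + C1/(1+r) + C2/(1+r)^2
Discount C1: $12,912.00 / (1 + 0.081) = $11,944.50
Discount C2: $11,628.00 / (1 + 0.081)^2 = $9,950.70
NPV = -$13,050.00 + $11,944.50 + $9,950.70 = $8,845.20

$8,845.20


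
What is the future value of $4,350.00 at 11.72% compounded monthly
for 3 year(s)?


Formula: FV = P * (1 + r/m)^(m*t)
Period rate: r/m = 0.1172 / 12 = 0.009767
Total periods: m*t = 12 * 3 = 36
Growth factor: (1 + 0.009767)^36 = 1.418917
FV = $4,350.00 * 1.418917 = $6,172.29

$6,172.29


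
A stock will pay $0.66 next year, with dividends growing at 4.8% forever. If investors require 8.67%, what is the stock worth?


Formula: P = D1 / (r - g)
Spread: r - g = 0.0867 - 0.048 = 0.0387
Substituting: P = $0.66 / 0.0387
P = $17.05

$17.05


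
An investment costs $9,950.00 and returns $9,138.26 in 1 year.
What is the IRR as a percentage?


Formula: IRR = C1/C0 - 1
Substituting: IRR = $9,138.26 / $9,950.00 - 1
Ratio: 0.918418 - 1 = -0.081582
IRR = -8.1582%

-8.1582%


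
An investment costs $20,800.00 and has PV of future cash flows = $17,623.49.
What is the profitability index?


Formula: PI = PV(cash flows) / initial investment
Substituting: PI = $17,623.49 / $20,800.00
PI = 0.8473

0.8473


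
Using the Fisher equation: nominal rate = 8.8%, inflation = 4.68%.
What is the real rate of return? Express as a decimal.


Formula: (1 + r_real) = (1 + r_nom) / (1 + inflation)
Substituting: (1 + r_real) = 1.088 / 1.0468
(1 + r_real) = 1.039358
r_real = 1.039358 - 1 = 0.039358

0.039358


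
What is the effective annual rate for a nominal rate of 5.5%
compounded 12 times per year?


Formula: EAR = (1 + r/m)^m - 1
Period rate: r/m = 0.055 / 12 = 0.004583
Compounding: (1 + 0.004583)^12 = 1.056408
EAR = 1.056408 - 1 = 0.056408

0.056408


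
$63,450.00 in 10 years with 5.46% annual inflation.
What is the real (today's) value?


Formula: Real value = nominal / (1 + inflation)^years
Price level: (1 + 0.0546)^10 = 1.701679
Real value = $63,450.00 / 1.701679 = $37,286.70

$37,286.70


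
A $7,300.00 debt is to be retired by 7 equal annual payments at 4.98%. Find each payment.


Formula: PMT = PV * r / (1 - (1+r)^(-n))
Denominator: 1 - (1 + 0.0498)^(-7) = 0.28837
Numerator: $7,300.00 * 0.0498 = 363.54
PMT = 363.54 / 0.28837 = $1,260.67

$1,260.67


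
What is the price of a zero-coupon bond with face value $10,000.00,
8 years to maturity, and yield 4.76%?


Formula: Price = FV / (1 + r)^n
Substituting: Price = $10,000.00 / (1 + 0.0476)^8
Discount factor: (1.0476)^8 = 1.450654
Price = $10,000.00 / 1.450654 = $6,893.44

$6,893.44


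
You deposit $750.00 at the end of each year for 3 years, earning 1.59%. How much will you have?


Formula: FV = PMT * ((1+r)^n - 1) / r
Growth factor: (1 + 0.0159)^3 = 1.048462
Numerator: 1.048462 - 1 = 0.048462
FV = $750.00 * 0.048462 / 0.0159 = $2,285.96

$2,285.96


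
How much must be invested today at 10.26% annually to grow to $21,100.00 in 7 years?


Formula: PV = FV / (1 + r)^n
Substituting: PV = $21,100.00 / (1 + 0.1026)^7
Discount factor: (1.1026)^7 = 1.981189
PV = $21,100.00 / 1.981189 = $10,650.17

$10,650.17


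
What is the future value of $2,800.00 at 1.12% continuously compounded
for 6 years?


Formula: FV = P * e^(r*t)
Exponent: r*t = 0.0112 * 6 = 0.0672
e^(0.0672) = 1.069509
FV = $2,800.00 * 1.069509 = $2,994.63

$2,994.63


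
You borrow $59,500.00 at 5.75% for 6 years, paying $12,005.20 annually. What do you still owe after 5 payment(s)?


Formula: Balance = PV*(1+r)^k - PMT*((1+r)^k - 1)/r
Growth: (1 + 0.0575)^5 = 1.322519
Accumulated factor: ((1+r)^k - 1)/r = 5.609024
Balance = $59,500.00 * 1.322519 - $12,005.20 * 5.609024
Balance = $11,352.42

$11,352.42


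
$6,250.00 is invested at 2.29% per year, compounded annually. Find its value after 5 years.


Formula: FV = P * (1 + r)^n
Substituting: FV = $6,250.00 * (1 + 0.0229)^5
Growth factor: (1.0229)^5 = 1.119866
FV = $6,250.00 * 1.119866 = $6,999.16

$6,999.16


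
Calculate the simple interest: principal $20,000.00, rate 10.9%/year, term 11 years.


Formula: I = P * r * t
Substituting: I = $20,000.00 * 0.109 * 11
Step: I = $20,000.00 * 1.199
I = $23,980.00

$23,980.00


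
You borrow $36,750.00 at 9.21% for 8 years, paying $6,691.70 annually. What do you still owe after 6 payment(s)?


Formula: Balance = PV*(1+r)^k - PMT*((1+r)^k - 1)/r
Growth: (1 + 0.0921)^6 = 1.69658
Accumulated factor: ((1+r)^k - 1)/r = 7.563305
Balance = $36,750.00 * 1.69658 - $6,691.70 * 7.563305
Balance = $11,737.96

$11,737.96


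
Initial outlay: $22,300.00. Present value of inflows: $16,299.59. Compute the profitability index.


Formula: PI = PV(cash flows) / initial investment
Substituting: PI = $16,299.59 / $22,300.00
PI = 0.7309

0.7309


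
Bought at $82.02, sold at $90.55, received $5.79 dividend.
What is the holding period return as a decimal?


Formula: HPR = (P1 - P0 + D) / P0
Gain: $90.55 - $82.02 + $5.79 = $14.32
HPR = $14.32 / $82.02 = 0.1746

0.1746


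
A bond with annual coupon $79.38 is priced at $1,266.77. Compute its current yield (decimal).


Formula: Current yield = annual coupon / price
Substituting: CY = $79.38 / $1,266.77
CY = 0.062663

0.062663


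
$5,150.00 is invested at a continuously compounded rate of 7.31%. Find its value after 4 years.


Formula: FV = P * e^(r*t)
Exponent: r*t = 0.0731 * 4 = 0.2924
e^(0.2924) = 1.339639
FV = $5,150.00 * 1.339639 = $6,899.14

$6,899.14


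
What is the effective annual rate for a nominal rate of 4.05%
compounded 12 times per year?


Formula: EAR = (1 + r/m)^m - 1
Period rate: r/m = 0.0405 / 12 = 0.003375
Compounding: (1 + 0.003375)^12 = 1.04126
EAR = 1.04126 - 1 = 0.04126

0.04126


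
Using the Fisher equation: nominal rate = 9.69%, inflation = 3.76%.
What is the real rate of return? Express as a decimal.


Formula: (1 + r_real) = (1 + r_nom) / (1 + inflation)
Substituting: (1 + r_real) = 1.0969 / 1.0376
(1 + r_real) = 1.057151
r_real = 1.057151 - 1 = 0.057151

0.057151


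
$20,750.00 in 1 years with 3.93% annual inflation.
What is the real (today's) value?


Formula: Real value = nominal / (1 + inflation)^years
Price level: (1 + 0.0393)^1 = 1.0393
Real value = $20,750.00 / 1.0393 = $19,965.36

$19,965.36


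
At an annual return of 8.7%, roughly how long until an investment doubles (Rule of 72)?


Formula: Years ≈ 72 / r
Substituting: Years ≈ 72 / 8.7
Years ≈ 8.3

8.3 years


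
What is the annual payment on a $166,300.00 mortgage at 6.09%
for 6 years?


Formula: PMT = PV * r / (1 - (1+r)^(-n))
Denominator: 1 - (1 + 0.0609)^(-6) = 0.29862
Numerator: $166,300.00 * 0.0609 = 10127.67
PMT = 10127.67 / 0.29862 = $33,914.89

$33,914.89


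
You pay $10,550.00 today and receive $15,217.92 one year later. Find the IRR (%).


Formula: IRR = C1/C0 - 1
Substituting: IRR = $15,217.92 / $10,550.00 - 1
Ratio: 1.442457 - 1 = 0.442457
IRR = 44.2457%

44.2457%


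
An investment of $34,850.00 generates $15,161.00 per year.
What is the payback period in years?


Formula: Payback = investment / annual cash flow
Substituting: Payback = $34,850.00 / $15,161.00
Payback = 2.2987 years

2.2987 years


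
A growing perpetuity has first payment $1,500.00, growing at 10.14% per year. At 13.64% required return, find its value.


Formula: PV = C / (r - g)
Spread: r - g = 0.1364 - 0.1014 = 0.035
Substituting: PV = $1,500.00 / 0.035
PV = $42,857.14

$42,857.14


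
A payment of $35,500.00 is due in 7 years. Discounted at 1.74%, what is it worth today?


Formula: PV = FV / (1 + r)^n
Substituting: PV = $35,500.00 / (1 + 0.0174)^7
Discount factor: (1.0174)^7 = 1.128346
PV = $35,500.00 / 1.128346 = $31,461.99

$31,461.99


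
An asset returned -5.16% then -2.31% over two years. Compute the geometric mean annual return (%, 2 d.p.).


Formula: Geometric mean = ((1+r1)*(1+r2))^(1/2) - 1
Product: (1 + -0.0516) * (1 + -0.0231) = 0.9484 * 0.9769 = 0.926492
Square root: 0.926492^0.5 = 0.962545
Geometric mean = 0.962545 - 1 = -0.037455
As percentage: -3.75%

-3.75%


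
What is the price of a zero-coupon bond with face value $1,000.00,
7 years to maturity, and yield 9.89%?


Formula: Price = FV / (1 + r)^n
Substituting: Price = $1,000.00 / (1 + 0.0989)^7
Discount factor: (1.0989)^7 = 1.935117
Price = $1,000.00 / 1.935117 = $516.76

$516.76


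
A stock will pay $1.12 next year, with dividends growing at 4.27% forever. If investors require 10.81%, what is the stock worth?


Formula: P = D1 / (r - g)
Spread: r - g = 0.1081 - 0.0427 = 0.0654
Substituting: P = $1.12 / 0.0654
P = $17.13

$17.13


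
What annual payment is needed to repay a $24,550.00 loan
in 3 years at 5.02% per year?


Formula: PMT = PV * r / (1 - (1+r)^(-n))
Denominator: 1 - (1 + 0.0502)^(-3) = 0.136656
Numerator: $24,550.00 * 0.0502 = 1232.41
PMT = 1232.41 / 0.136656 = $9,018.35

$9,018.35


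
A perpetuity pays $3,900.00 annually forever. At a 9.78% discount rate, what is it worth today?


Formula: PV = C / r
Substituting: PV = $3,900.00 / 0.0978
PV = $39,877.30

$39,877.30


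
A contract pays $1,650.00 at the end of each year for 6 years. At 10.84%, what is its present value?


Formula: PV = PMT * (1 - (1+r)^(-n)) / r
Discount factor: (1 + 0.1084)^(-6) = 0.539288
Bracket: 1 - 0.539288 = 0.460712
PV = $1,650.00 * 0.460712 / 0.1084 = $7,012.68

$7,012.68


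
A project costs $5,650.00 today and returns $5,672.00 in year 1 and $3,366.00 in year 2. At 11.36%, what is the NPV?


Formula: NPV = C0 + C1/(1+r) + C2/(1+r)^2
Discount C1: $5,672.00 / (1 + 0.1136) = $5,093.39
Discount C2: $3,366.00 / (1 + 0.1136)^2 = $2,714.29
NPV = -$5,650.00 + $5,093.39 + $2,714.29 = $2,157.68

$2,157.68


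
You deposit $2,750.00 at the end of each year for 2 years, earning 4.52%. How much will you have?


Formula: FV = PMT * ((1+r)^n - 1) / r
Growth factor: (1 + 0.0452)^2 = 1.092443
Numerator: 1.092443 - 1 = 0.092443
FV = $2,750.00 * 0.092443 / 0.0452 = $5,624.30

$5,624.30


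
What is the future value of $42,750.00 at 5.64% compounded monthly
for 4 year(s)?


Formula: FV = P * (1 + r/m)^(m*t)
Period rate: r/m = 0.0564 / 12 = 0.0047
Total periods: m*t = 12 * 4 = 48
Growth factor: (1 + 0.0047)^48 = 1.252412
FV = $42,750.00 * 1.252412 = $53,540.62

$53,540.62


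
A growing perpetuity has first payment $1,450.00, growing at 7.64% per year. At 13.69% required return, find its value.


Formula: PV = C / (r - g)
Spread: r - g = 0.1369 - 0.0764 = 0.0605
Substituting: PV = $1,450.00 / 0.0605
PV = $23,966.94

$23,966.94


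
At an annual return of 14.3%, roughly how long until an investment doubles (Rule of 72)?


Formula: Years ≈ 72 / r
Substituting: Years ≈ 72 / 14.3
Years ≈ 5.0

5.0 years


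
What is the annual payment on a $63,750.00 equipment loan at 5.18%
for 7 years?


Formula: PMT = PV * r / (1 - (1+r)^(-n))
Denominator: 1 - (1 + 0.0518)^(-7) = 0.297789
Numerator: $63,750.00 * 0.0518 = 3302.25
PMT = 3302.25 / 0.297789 = $11,089.24

$11,089.24


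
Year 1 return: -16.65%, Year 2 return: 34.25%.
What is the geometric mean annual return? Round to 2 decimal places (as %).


Formula: Geometric mean = ((1+r1)*(1+r2))^(1/2) - 1
Product: (1 + -0.1665) * (1 + 0.3425) = 0.8335 * 1.3425 = 1.118974
Square root: 1.118974^0.5 = 1.057816
Geometric mean = 1.057816 - 1 = 0.057816
As percentage: 5.78%

5.78%


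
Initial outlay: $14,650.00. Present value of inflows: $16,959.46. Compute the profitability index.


Formula: PI = PV(cash flows) / initial investment
Substituting: PI = $16,959.46 / $14,650.00
PI = 1.1576

1.1576


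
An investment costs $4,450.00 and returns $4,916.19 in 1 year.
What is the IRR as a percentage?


Formula: IRR = C1/C0 - 1
Substituting: IRR = $4,916.19 / $4,450.00 - 1
Ratio: 1.104762 - 1 = 0.104762
IRR = 10.4762%

10.4762%


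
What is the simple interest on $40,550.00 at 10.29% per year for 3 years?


Formula: I = P * r * t
Substituting: I = $40,550.00 * 0.1029 * 3
Step: I = $40,550.00 * 0.3087
I = $12,517.79

$12,517.79


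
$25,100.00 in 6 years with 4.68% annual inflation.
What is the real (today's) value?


Formula: Real value = nominal / (1 + inflation)^years
Price level: (1 + 0.0468)^6 = 1.315777
Real value = $25,100.00 / 1.315777 = $19,076.18

$19,076.18


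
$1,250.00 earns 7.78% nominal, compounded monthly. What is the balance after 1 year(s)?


Formula: FV = P * (1 + r/m)^(m*t)
Period rate: r/m = 0.0778 / 12 = 0.006483
Total periods: m*t = 12 * 1 = 12
Growth factor: (1 + 0.006483)^12 = 1.080635
FV = $1,250.00 * 1.080635 = $1,350.79

$1,350.79


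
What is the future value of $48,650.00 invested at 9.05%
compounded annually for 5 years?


Formula: FV = P * (1 + r)^n
Substituting: FV = $48,650.00 * (1 + 0.0905)^5
Growth factor: (1.0905)^5 = 1.542156
FV = $48,650.00 * 1.542156 = $75,025.90

$75,025.90


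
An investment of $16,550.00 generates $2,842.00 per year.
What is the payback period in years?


Formula: Payback = investment / annual cash flow
Substituting: Payback = $16,550.00 / $2,842.00
Payback = 5.8234 years

5.8234 years


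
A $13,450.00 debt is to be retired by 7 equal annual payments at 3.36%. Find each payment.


Formula: PMT = PV * r / (1 - (1+r)^(-n))
Denominator: 1 - (1 + 0.0336)^(-7) = 0.206526
Numerator: $13,450.00 * 0.0336 = 451.92
PMT = 451.92 / 0.206526 = $2,188.20

$2,188.20


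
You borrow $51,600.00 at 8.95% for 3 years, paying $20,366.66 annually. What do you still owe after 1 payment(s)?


Formula: Balance = PV*(1+r)^k - PMT*((1+r)^k - 1)/r
Growth: (1 + 0.0895)^1 = 1.0895
Accumulated factor: ((1+r)^k - 1)/r = 1.0
Balance = $51,600.00 * 1.0895 - $20,366.66 * 1.0
Balance = $35,851.54

$35,851.54


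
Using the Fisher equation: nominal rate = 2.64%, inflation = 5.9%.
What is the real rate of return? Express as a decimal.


Formula: (1 + r_real) = (1 + r_nom) / (1 + inflation)
Substituting: (1 + r_real) = 1.0264 / 1.059
(1 + r_real) = 0.969216
r_real = 0.969216 - 1 = -0.030784

-0.030784


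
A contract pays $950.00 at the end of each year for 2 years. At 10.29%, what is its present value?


Formula: PV = PMT * (1 - (1+r)^(-n)) / r
Discount factor: (1 + 0.1029)^(-2) = 0.822106
Bracket: 1 - 0.822106 = 0.177894
PV = $950.00 * 0.177894 / 0.1029 = $1,642.37

$1,642.37


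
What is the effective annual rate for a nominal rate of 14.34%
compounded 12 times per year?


Formula: EAR = (1 + r/m)^m - 1
Period rate: r/m = 0.1434 / 12 = 0.01195
Compounding: (1 + 0.01195)^12 = 1.153211
EAR = 1.153211 - 1 = 0.153211

0.153211


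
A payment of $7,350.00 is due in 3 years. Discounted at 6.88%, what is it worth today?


Formula: PV = FV / (1 + r)^n
Substituting: PV = $7,350.00 / (1 + 0.0688)^3
Discount factor: (1.0688)^3 = 1.220926
PV = $7,350.00 / 1.220926 = $6,020.02

$6,020.02


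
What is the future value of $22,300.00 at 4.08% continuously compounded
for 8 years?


Formula: FV = P * e^(r*t)
Exponent: r*t = 0.0408 * 8 = 0.3264
e^(0.3264) = 1.38597
FV = $22,300.00 * 1.38597 = $30,907.12

$30,907.12


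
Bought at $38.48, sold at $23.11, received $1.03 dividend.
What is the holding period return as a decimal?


Formula: HPR = (P1 - P0 + D) / P0
Gain: $23.11 - $38.48 + $1.03 = -$14.34
HPR = -$14.34 / $38.48 = -0.3727

-0.3727


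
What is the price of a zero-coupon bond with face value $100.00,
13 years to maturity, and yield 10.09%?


Formula: Price = FV / (1 + r)^n
Substituting: Price = $100.00 / (1 + 0.1009)^13
Discount factor: (1.1009)^13 = 3.489172
Price = $100.00 / 3.489172 = $28.66

$28.66


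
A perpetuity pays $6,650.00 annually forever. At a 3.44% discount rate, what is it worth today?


Formula: PV = C / r
Substituting: PV = $6,650.00 / 0.0344
PV = $193,313.95

$193,313.95


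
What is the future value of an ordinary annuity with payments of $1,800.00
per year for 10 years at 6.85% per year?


Formula: FV = PMT * ((1+r)^n - 1) / r
Growth factor: (1 + 0.0685)^10 = 1.939748
Numerator: 1.939748 - 1 = 0.939748
FV = $1,800.00 * 0.939748 / 0.0685 = $24,694.10

$24,694.10


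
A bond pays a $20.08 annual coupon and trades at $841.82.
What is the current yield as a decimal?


Formula: Current yield = annual coupon / price
Substituting: CY = $20.08 / $841.82
CY = 0.023853

0.023853


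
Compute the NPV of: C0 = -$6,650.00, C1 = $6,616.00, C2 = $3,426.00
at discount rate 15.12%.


Formula: NPV = C0 + C1/(1+r) + C2/(1+r)^2
Discount C1: $6,616.00 / (1 + 0.1512) = $5,747.05
Discount C2: $3,426.00 / (1 + 0.1512)^2 = $2,585.15
NPV = -$6,650.00 + $5,747.05 + $2,585.15 = $1,682.20

$1,682.20


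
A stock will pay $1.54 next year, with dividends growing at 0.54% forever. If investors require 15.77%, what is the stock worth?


Formula: P = D1 / (r - g)
Spread: r - g = 0.1577 - 0.0054 = 0.1523
Substituting: P = $1.54 / 0.1523
P = $10.11

$10.11


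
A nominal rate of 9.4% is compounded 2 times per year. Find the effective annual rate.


Formula: EAR = (1 + r/m)^m - 1
Period rate: r/m = 0.094 / 2 = 0.047
Compounding: (1 + 0.047)^2 = 1.096209
EAR = 1.096209 - 1 = 0.096209

0.096209


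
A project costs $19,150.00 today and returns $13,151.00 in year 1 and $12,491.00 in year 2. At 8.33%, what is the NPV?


Formula: NPV = C0 + C1/(1+r) + C2/(1+r)^2
Discount C1: $13,151.00 / (1 + 0.0833) = $12,139.76
Discount C2: $12,491.00 / (1 + 0.0833)^2 = $10,643.87
NPV = -$19,150.00 + $12,139.76 + $10,643.87 = $3,633.63

$3,633.63
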